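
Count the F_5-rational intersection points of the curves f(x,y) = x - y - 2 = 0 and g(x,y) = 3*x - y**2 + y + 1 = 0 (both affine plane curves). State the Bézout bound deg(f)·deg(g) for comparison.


Common zeros: {(0, 3), (3, 1)}; count = 2; Bézout bound = 2.

deg(f) = 1, deg(g) = 2, so Bézout bound = 2.
Scan x ∈ F_5. For each x, list the y ∈ F_5 with f(x, y) ≡ 0 and those with g(x, y) ≡ 0 (mod 5); the common zeros in that column are the intersection.
  x = 0: f ≡ 0 at y ∈ {3}; g ≡ 0 at y ∈ {3}; common: {3}.
  x = 1: f ≡ 0 at y ∈ {4}; g ≡ 0 at y ∈ ∅; common: ∅.
  x = 2: f ≡ 0 at y ∈ {0}; g ≡ 0 at y ∈ {2, 4}; common: ∅.
  x = 3: f ≡ 0 at y ∈ {1}; g ≡ 0 at y ∈ {0, 1}; common: {1}.
  x = 4: f ≡ 0 at y ∈ {2}; g ≡ 0 at y ∈ ∅; common: ∅.
Collecting: common zeros = {(0, 3), (3, 1)}, so the count is 2.
Comparison with the Bézout bound: 2 ≤ 2 = deg(f)·deg(g), as expected for curves with no common component (the bound is attained).


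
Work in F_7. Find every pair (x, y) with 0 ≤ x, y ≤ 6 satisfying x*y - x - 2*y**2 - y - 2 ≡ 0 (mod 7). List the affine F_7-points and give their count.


Affine F_7-points: {(1, 3), (1, 4), (2, 5), (2, 6), (5, 0), (5, 2)}; count = 6.

For each of the 49 pairs (x, y) ∈ F_7², evaluate f(x, y) mod 7. Record the zeros.
  x = 0: [0↦5, 1↦2, 2↦2, 3↦5, 4↦4, 5↦6, 6↦4]  zeros at y ∈ ∅
  x = 1: [0↦4, 1↦2, 2↦3, 3↦0, 4↦0, 5↦3, 6↦2]  zeros at y ∈ {3, 4}
  x = 2: [0↦3, 1↦2, 2↦4, 3↦2, 4↦3, 5↦0, 6↦0]  zeros at y ∈ {5, 6}
  x = 3: [0↦2, 1↦2, 2↦5, 3↦4, 4↦6, 5↦4, 6↦5]  zeros at y ∈ ∅
  x = 4: [0↦1, 1↦2, 2↦6, 3↦6, 4↦2, 5↦1, 6↦3]  zeros at y ∈ ∅
  x = 5: [0↦0, 1↦2, 2↦0, 3↦1, 4↦5, 5↦5, 6↦1]  zeros at y ∈ {0, 2}
  x = 6: [0↦6, 1↦2, 2↦1, 3↦3, 4↦1, 5↦2, 6↦6]  zeros at y ∈ ∅
Collecting zeros: affine points = {(1, 3), (1, 4), (2, 5), (2, 6), (5, 0), (5, 2)}.
Total count |C(F_7)_aff| = 6.


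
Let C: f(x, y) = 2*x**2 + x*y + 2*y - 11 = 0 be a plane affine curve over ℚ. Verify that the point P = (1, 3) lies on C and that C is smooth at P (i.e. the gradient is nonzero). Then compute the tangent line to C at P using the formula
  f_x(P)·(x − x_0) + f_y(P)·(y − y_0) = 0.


Tangent line at P: 7*x + 3*y - 16 = 0.

Step 1: f(1, 3) = 0, so P lies on C.
Step 2: partial derivatives
  f_x(x, y) = 4*x + y, f_y(x, y) = x + 2.
  f_x(P) = 7, f_y(P) = 3 (gradient nonzero, so P is smooth).
Step 3: tangent line at P: 7·(x − 1) + 3·(y − 3) = 0.
Expanding: 7*x + 3*y - 16 = 0.


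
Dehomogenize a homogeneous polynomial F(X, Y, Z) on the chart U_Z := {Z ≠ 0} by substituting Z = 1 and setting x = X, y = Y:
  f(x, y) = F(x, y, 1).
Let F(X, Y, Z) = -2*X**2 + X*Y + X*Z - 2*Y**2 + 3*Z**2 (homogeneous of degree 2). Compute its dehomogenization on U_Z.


f(x, y) = -2*x**2 + x*y + x - 2*y**2 + 3

On U_Z we set Z = 1. Each monomial c·X^i·Y^j·Z^k in F becomes c·x^i·y^j·1^k = c·x^i·y^j.
Substituting Z = 1: F(X, Y, 1) = -2*x**2 + x*y + x - 2*y**2 + 3.
Note: deg(f) ≤ deg(F) = 2; strict inequality happens when F is divisible by Z (lost terms).


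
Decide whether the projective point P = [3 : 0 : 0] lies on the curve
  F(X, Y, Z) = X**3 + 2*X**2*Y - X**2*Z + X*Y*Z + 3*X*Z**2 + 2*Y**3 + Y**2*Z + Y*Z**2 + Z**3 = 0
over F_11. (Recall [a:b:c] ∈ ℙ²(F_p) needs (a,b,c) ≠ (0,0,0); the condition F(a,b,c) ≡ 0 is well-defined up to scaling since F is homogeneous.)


F(3,0,0) ≡ 5 (mod 11); P is NOT on the curve.

Evaluate F(3, 0, 0) term-by-term (mod 11).
  X**3 ↦ 1·27·1·1 = 27
  2*X**2*Y ↦ 2·9·0·1 = 0
  -X**2*Z ↦ -1·9·1·0 = 0
  X*Y*Z ↦ 1·3·0·0 = 0
  3*X*Z**2 ↦ 3·3·1·0 = 0
  2*Y**3 ↦ 2·1·0·1 = 0
  Y**2*Z ↦ 1·1·0·0 = 0
  Y*Z**2 ↦ 1·1·0·0 = 0
  Z**3 ↦ 1·1·1·0 = 0
Sum: F(3, 0, 0) = (27) + (0) + (0) + (0) + (0) + (0) + (0) + (0) + (0) = 27.
Reducing mod 11: 27 ≡ 5 (mod 11).
Since F(a, b, c) ≡ 5 ≠ 0 (mod 11), P does NOT lie on the curve.


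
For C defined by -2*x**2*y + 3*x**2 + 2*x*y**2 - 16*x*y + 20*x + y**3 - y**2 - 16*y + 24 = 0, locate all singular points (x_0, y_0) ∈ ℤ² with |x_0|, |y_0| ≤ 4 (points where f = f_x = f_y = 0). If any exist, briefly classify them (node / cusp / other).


Singular points: {(-2, 2)}; classification: node.

Compute partial derivatives:
  f_x = -4*x*y + 6*x + 2*y**2 - 16*y + 20.
  f_y = -2*x**2 + 4*x*y - 16*x + 3*y**2 - 2*y - 16.
Scan x_0 ∈ {−4, ..., 4}. For each x_0, f_y(x_0, y) is a polynomial in y; find its integer roots y ∈ {−4, ..., 4}, then test f_x and f at those candidates.
  x = -4: f_y(-4, y) = 3*y**2 - 18*y + 16; no integer root y with |y| ≤ 4.
  x = -3: f_y(-3, y) = 3*y**2 - 14*y + 14; no integer root y with |y| ≤ 4.
  x = -2: f_y(-2, y) = 3*y**2 - 10*y + 8; vanishes at y ∈ {2}. (-2, 2): f_x = 0, f = 0 — SINGULAR.
  x = -1: f_y(-1, y) = 3*y**2 - 6*y - 2; no integer root y with |y| ≤ 4.
  x = 0: f_y(0, y) = 3*y**2 - 2*y - 16; vanishes at y ∈ {-2}. (0, -2): f_x = 60 ≠ 0.
  x = 1: f_y(1, y) = 3*y**2 + 2*y - 34; no integer root y with |y| ≤ 4.
  x = 2: f_y(2, y) = 3*y**2 + 6*y - 56; no integer root y with |y| ≤ 4.
  x = 3: f_y(3, y) = 3*y**2 + 10*y - 82; no integer root y with |y| ≤ 4.
  x = 4: f_y(4, y) = 3*y**2 + 14*y - 112; no integer root y with |y| ≤ 4.
Only singular point on the grid: (-2, 2).
Classify: substitute x = -2 + u, y = 2 + v and expand: f = -2*u**2*v - u**2 + 2*u*v**2 + v**3 + v**2.
No constant or linear terms (consistent with a singular point). Quadratic part: -u**2 + v**2. Cubic part: -2*u**2*v + 2*u*v**2 + v**3.
The quadratic part v**2 - u**2 = (v − u)(v + u) splits into two distinct linear factors, so there are two distinct tangent lines y − 2 = ±(x − -2) — this is a node (ordinary double point).
Classification: node.


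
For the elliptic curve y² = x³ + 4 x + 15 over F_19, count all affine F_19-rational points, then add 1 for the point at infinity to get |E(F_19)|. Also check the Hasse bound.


Affine points = {(1, 1), (1, 18), (3, 4), (3, 15), (4, 0), (7, 5), (7, 14), (9, 1), (9, 18), (12, 9), (12, 10), (15, 7), (15, 12)}; affine count = 13; |E(F_19)| = 14.

Discriminant check: Δ ∝ 4a³ + 27b² = 4·4³ + 27·15² = 4·64 + 27·225 ≡ 4 (mod 19). Nonzero ⇒ E is nonsingular.
For each x ∈ F_19, compute rhs = x³ + 4·x + 15 mod 19, then count y ∈ F_19 with y² ≡ rhs.
  x = 0: rhs = 15, matching y values: none (0 points).
  x = 1: rhs = 1, matching y values: 1, 18 (2 points).
  x = 2: rhs = 12, matching y values: none (0 points).
  x = 3: rhs = 16, matching y values: 4, 15 (2 points).
  x = 4: rhs = 0, matching y values: 0 (1 points).
  x = 5: rhs = 8, matching y values: none (0 points).
  x = 6: rhs = 8, matching y values: none (0 points).
  x = 7: rhs = 6, matching y values: 5, 14 (2 points).
  x = 8: rhs = 8, matching y values: none (0 points).
  x = 9: rhs = 1, matching y values: 1, 18 (2 points).
  x = 10: rhs = 10, matching y values: none (0 points).
  x = 11: rhs = 3, matching y values: none (0 points).
  x = 12: rhs = 5, matching y values: 9, 10 (2 points).
  x = 13: rhs = 3, matching y values: none (0 points).
  x = 14: rhs = 3, matching y values: none (0 points).
  x = 15: rhs = 11, matching y values: 7, 12 (2 points).
  x = 16: rhs = 14, matching y values: none (0 points).
  x = 17: rhs = 18, matching y values: none (0 points).
  x = 18: rhs = 10, matching y values: none (0 points).
Total affine count: 13.
Full point count |E(F_19)| = 13 + 1 = 14.
Hasse bound: |14 − (19+1)| = |-6| = 6 ≤ 2√19 ≈ 8.7178 ✓.


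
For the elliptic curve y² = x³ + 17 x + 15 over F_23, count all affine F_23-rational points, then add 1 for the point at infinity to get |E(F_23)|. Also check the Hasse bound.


Affine points = {(3, 1), (3, 22), (4, 3), (4, 20), (5, 8), (5, 15), (9, 0), (10, 9), (10, 14), (13, 8), (13, 15), (16, 6), (16, 17), (18, 9), (18, 14), (20, 11), (20, 12)}; affine count = 17; |E(F_23)| = 18.

Discriminant check: Δ ∝ 4a³ + 27b² = 4·17³ + 27·15² = 4·4913 + 27·225 ≡ 13 (mod 23). Nonzero ⇒ E is nonsingular.
For each x ∈ F_23, compute rhs = x³ + 17·x + 15 mod 23, then count y ∈ F_23 with y² ≡ rhs.
  x = 0: rhs = 15, matching y values: none (0 points).
  x = 1: rhs = 10, matching y values: none (0 points).
  x = 2: rhs = 11, matching y values: none (0 points).
  x = 3: rhs = 1, matching y values: 1, 22 (2 points).
  x = 4: rhs = 9, matching y values: 3, 20 (2 points).
  x = 5: rhs = 18, matching y values: 8, 15 (2 points).
  x = 6: rhs = 11, matching y values: none (0 points).
  x = 7: rhs = 17, matching y values: none (0 points).
  x = 8: rhs = 19, matching y values: none (0 points).
  x = 9: rhs = 0, matching y values: 0 (1 points).
  x = 10: rhs = 12, matching y values: 9, 14 (2 points).
  x = 11: rhs = 15, matching y values: none (0 points).
  x = 12: rhs = 15, matching y values: none (0 points).
  x = 13: rhs = 18, matching y values: 8, 15 (2 points).
  x = 14: rhs = 7, matching y values: none (0 points).
  x = 15: rhs = 11, matching y values: none (0 points).
  x = 16: rhs = 13, matching y values: 6, 17 (2 points).
  x = 17: rhs = 19, matching y values: none (0 points).
  x = 18: rhs = 12, matching y values: 9, 14 (2 points).
  x = 19: rhs = 21, matching y values: none (0 points).
  x = 20: rhs = 6, matching y values: 11, 12 (2 points).
  x = 21: rhs = 19, matching y values: none (0 points).
  x = 22: rhs = 20, matching y values: none (0 points).
Total affine count: 17.
Full point count |E(F_23)| = 17 + 1 = 18.
Hasse bound: |18 − (23+1)| = |-6| = 6 ≤ 2√23 ≈ 9.5917 ✓.


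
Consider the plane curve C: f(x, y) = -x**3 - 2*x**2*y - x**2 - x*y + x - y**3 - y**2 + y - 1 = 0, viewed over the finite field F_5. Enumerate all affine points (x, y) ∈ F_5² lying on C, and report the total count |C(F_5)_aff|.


Affine F_5-points: {(1, 4), (3, 3)}; count = 2.

For each of the 25 pairs (x, y) ∈ F_5², evaluate f(x, y) mod 5. Record the zeros.
  x = 0: [0↦4, 1↦3, 2↦4, 3↦1, 4↦3]  zeros at y ∈ ∅
  x = 1: [0↦3, 1↦4, 2↦2, 3↦1, 4↦0]  zeros at y ∈ {4}
  x = 2: [0↦4, 1↦3, 2↦4, 3↦1, 4↦3]  zeros at y ∈ ∅
  x = 3: [0↦1, 1↦4, 2↦4, 3↦0, 4↦1]  zeros at y ∈ {3}
  x = 4: [0↦3, 1↦1, 2↦1, 3↦2, 4↦3]  zeros at y ∈ ∅
Collecting zeros: affine points = {(1, 4), (3, 3)}.
Total count |C(F_5)_aff| = 2.


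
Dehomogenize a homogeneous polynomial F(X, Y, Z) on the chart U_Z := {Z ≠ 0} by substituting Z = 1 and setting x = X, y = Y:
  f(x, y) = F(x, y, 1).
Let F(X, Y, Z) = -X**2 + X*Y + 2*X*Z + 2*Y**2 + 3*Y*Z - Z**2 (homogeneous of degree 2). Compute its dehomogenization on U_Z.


f(x, y) = -x**2 + x*y + 2*x + 2*y**2 + 3*y - 1

On U_Z we set Z = 1. Each monomial c·X^i·Y^j·Z^k in F becomes c·x^i·y^j·1^k = c·x^i·y^j.
Substituting Z = 1: F(X, Y, 1) = -x**2 + x*y + 2*x + 2*y**2 + 3*y - 1.
Note: deg(f) ≤ deg(F) = 2; strict inequality happens when F is divisible by Z (lost terms).


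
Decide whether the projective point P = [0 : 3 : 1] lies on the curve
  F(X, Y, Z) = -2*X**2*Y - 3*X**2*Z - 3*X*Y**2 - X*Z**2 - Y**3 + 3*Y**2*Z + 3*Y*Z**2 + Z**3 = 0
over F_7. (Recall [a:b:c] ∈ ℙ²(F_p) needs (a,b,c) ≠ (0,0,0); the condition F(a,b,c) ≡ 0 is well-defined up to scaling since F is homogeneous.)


F(0,3,1) ≡ 3 (mod 7); P is NOT on the curve.

Evaluate F(0, 3, 1) term-by-term (mod 7).
  -2*X**2*Y ↦ -2·0·3·1 = 0
  -3*X**2*Z ↦ -3·0·1·1 = 0
  -3*X*Y**2 ↦ -3·0·9·1 = 0
  -X*Z**2 ↦ -1·0·1·1 = 0
  -Y**3 ↦ -1·1·27·1 = -27
  3*Y**2*Z ↦ 3·1·9·1 = 27
  3*Y*Z**2 ↦ 3·1·3·1 = 9
  Z**3 ↦ 1·1·1·1 = 1
Sum: F(0, 3, 1) = (0) + (0) + (0) + (0) + (-27) + (27) + (9) + (1) = 10.
Reducing mod 7: 10 ≡ 3 (mod 7).
Since F(a, b, c) ≡ 3 ≠ 0 (mod 7), P does NOT lie on the curve.


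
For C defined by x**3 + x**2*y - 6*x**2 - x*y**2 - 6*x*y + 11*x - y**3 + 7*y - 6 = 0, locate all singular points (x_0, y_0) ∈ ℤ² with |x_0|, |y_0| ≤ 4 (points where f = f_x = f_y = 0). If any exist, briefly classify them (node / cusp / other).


Singular points: {(2, -1)}; classification: node.

Compute partial derivatives:
  f_x = 3*x**2 + 2*x*y - 12*x - y**2 - 6*y + 11.
  f_y = x**2 - 2*x*y - 6*x - 3*y**2 + 7.
Scan x_0 ∈ {−4, ..., 4}. For each x_0, f_y(x_0, y) is a polynomial in y; find its integer roots y ∈ {−4, ..., 4}, then test f_x and f at those candidates.
  x = -4: f_y(-4, y) = -3*y**2 + 8*y + 47; no integer root y with |y| ≤ 4.
  x = -3: f_y(-3, y) = -3*y**2 + 6*y + 34; no integer root y with |y| ≤ 4.
  x = -2: f_y(-2, y) = -3*y**2 + 4*y + 23; no integer root y with |y| ≤ 4.
  x = -1: f_y(-1, y) = -3*y**2 + 2*y + 14; no integer root y with |y| ≤ 4.
  x = 0: f_y(0, y) = 7 - 3*y**2; no integer root y with |y| ≤ 4.
  x = 1: f_y(1, y) = -3*y**2 - 2*y + 2; no integer root y with |y| ≤ 4.
  x = 2: f_y(2, y) = -3*y**2 - 4*y - 1; vanishes at y ∈ {-1}. (2, -1): f_x = 0, f = 0 — SINGULAR.
  x = 3: f_y(3, y) = -3*y**2 - 6*y - 2; no integer root y with |y| ≤ 4.
  x = 4: f_y(4, y) = -3*y**2 - 8*y - 1; no integer root y with |y| ≤ 4.
Only singular point on the grid: (2, -1).
Classify: substitute x = 2 + u, y = -1 + v and expand: f = u**3 + u**2*v - u**2 - u*v**2 - v**3 + v**2.
No constant or linear terms (consistent with a singular point). Quadratic part: -u**2 + v**2. Cubic part: u**3 + u**2*v - u*v**2 - v**3.
The quadratic part v**2 - u**2 = (v − u)(v + u) splits into two distinct linear factors, so there are two distinct tangent lines y − -1 = ±(x − 2) — this is a node (ordinary double point).
Classification: node.


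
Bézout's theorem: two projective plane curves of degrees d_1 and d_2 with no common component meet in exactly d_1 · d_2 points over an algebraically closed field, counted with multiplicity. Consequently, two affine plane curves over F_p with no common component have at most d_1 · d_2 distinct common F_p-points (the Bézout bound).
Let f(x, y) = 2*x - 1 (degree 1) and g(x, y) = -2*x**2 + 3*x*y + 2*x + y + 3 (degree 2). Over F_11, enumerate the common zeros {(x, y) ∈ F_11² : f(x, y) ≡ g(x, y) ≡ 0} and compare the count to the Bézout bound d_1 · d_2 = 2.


Common zeros: {(6, 3)}; count = 1; Bézout bound = 2.

deg(f) = 1, deg(g) = 2, so Bézout bound = 2.
Scan x ∈ F_11. For each x, list the y ∈ F_11 with f(x, y) ≡ 0 and those with g(x, y) ≡ 0 (mod 11); the common zeros in that column are the intersection.
  x = 0: f ≡ 0 at y ∈ ∅; g ≡ 0 at y ∈ {8}; common: ∅.
  x = 1: f ≡ 0 at y ∈ ∅; g ≡ 0 at y ∈ {2}; common: ∅.
  x = 2: f ≡ 0 at y ∈ ∅; g ≡ 0 at y ∈ {8}; common: ∅.
  x = 3: f ≡ 0 at y ∈ ∅; g ≡ 0 at y ∈ {2}; common: ∅.
  x = 4: f ≡ 0 at y ∈ ∅; g ≡ 0 at y ∈ {5}; common: ∅.
  x = 5: f ≡ 0 at y ∈ ∅; g ≡ 0 at y ∈ {3}; common: ∅.
  x = 6: f ≡ 0 at y ∈ {0, 1, 2, 3, 4, 5, 6, 7, 8, 9, 10}; g ≡ 0 at y ∈ {3}; common: {3}.
  x = 7: f ≡ 0 at y ∈ ∅; g ≡ 0 at y ∈ ∅; common: ∅.
  x = 8: f ≡ 0 at y ∈ ∅; g ≡ 0 at y ∈ {7}; common: ∅.
  x = 9: f ≡ 0 at y ∈ ∅; g ≡ 0 at y ∈ {7}; common: ∅.
  x = 10: f ≡ 0 at y ∈ ∅; g ≡ 0 at y ∈ {5}; common: ∅.
Collecting: common zeros = {(6, 3)}, so the count is 1.
Comparison with the Bézout bound: 1 ≤ 2 = deg(f)·deg(g), as expected for curves with no common component (the affine F_11-count falls short of the bound because intersections may lie at infinity, over extension fields, or carry multiplicity).


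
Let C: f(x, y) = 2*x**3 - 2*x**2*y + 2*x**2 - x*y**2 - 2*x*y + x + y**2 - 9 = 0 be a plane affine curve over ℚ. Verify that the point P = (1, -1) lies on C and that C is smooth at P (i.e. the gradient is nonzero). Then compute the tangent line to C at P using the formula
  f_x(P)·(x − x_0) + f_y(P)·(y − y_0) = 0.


Tangent line at P: 16*x - 4*y - 20 = 0.

Step 1: f(1, -1) = 0, so P lies on C.
Step 2: partial derivatives
  f_x(x, y) = 6*x**2 - 4*x*y + 4*x - y**2 - 2*y + 1, f_y(x, y) = -2*x**2 - 2*x*y - 2*x + 2*y.
  f_x(P) = 16, f_y(P) = -4 (gradient nonzero, so P is smooth).
Step 3: tangent line at P: 16·(x − 1) + -4·(y − -1) = 0.
Expanding: 16*x - 4*y - 20 = 0.


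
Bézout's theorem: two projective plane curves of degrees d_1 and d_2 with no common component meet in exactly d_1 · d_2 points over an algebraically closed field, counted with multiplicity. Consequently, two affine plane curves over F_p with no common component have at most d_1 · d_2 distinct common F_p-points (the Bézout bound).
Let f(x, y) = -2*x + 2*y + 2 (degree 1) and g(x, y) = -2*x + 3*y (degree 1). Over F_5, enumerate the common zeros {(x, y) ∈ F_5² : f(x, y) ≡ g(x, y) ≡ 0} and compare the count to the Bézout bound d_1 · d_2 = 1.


Common zeros: {(3, 2)}; count = 1; Bézout bound = 1.

deg(f) = 1, deg(g) = 1, so Bézout bound = 1.
Scan x ∈ F_5. For each x, list the y ∈ F_5 with f(x, y) ≡ 0 and those with g(x, y) ≡ 0 (mod 5); the common zeros in that column are the intersection.
  x = 0: f ≡ 0 at y ∈ {4}; g ≡ 0 at y ∈ {0}; common: ∅.
  x = 1: f ≡ 0 at y ∈ {0}; g ≡ 0 at y ∈ {4}; common: ∅.
  x = 2: f ≡ 0 at y ∈ {1}; g ≡ 0 at y ∈ {3}; common: ∅.
  x = 3: f ≡ 0 at y ∈ {2}; g ≡ 0 at y ∈ {2}; common: {2}.
  x = 4: f ≡ 0 at y ∈ {3}; g ≡ 0 at y ∈ {1}; common: ∅.
Collecting: common zeros = {(3, 2)}, so the count is 1.
Comparison with the Bézout bound: 1 ≤ 1 = deg(f)·deg(g), as expected for curves with no common component (the bound is attained).


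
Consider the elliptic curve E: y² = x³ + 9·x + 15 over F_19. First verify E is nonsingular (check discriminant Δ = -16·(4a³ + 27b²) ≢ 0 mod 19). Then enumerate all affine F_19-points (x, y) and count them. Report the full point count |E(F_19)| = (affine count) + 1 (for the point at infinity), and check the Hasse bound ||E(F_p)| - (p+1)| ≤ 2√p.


Affine points = {(1, 5), (1, 14), (4, 1), (4, 18), (6, 0), (11, 1), (11, 18), (13, 7), (13, 12), (14, 4), (14, 15), (18, 9), (18, 10)}; affine count = 13; |E(F_19)| = 14.

Discriminant check: Δ ∝ 4a³ + 27b² = 4·9³ + 27·15² = 4·729 + 27·225 ≡ 4 (mod 19). Nonzero ⇒ E is nonsingular.
For each x ∈ F_19, compute rhs = x³ + 9·x + 15 mod 19, then count y ∈ F_19 with y² ≡ rhs.
  x = 0: rhs = 15, matching y values: none (0 points).
  x = 1: rhs = 6, matching y values: 5, 14 (2 points).
  x = 2: rhs = 3, matching y values: none (0 points).
  x = 3: rhs = 12, matching y values: none (0 points).
  x = 4: rhs = 1, matching y values: 1, 18 (2 points).
  x = 5: rhs = 14, matching y values: none (0 points).
  x = 6: rhs = 0, matching y values: 0 (1 points).
  x = 7: rhs = 3, matching y values: none (0 points).
  x = 8: rhs = 10, matching y values: none (0 points).
  x = 9: rhs = 8, matching y values: none (0 points).
  x = 10: rhs = 3, matching y values: none (0 points).
  x = 11: rhs = 1, matching y values: 1, 18 (2 points).
  x = 12: rhs = 8, matching y values: none (0 points).
  x = 13: rhs = 11, matching y values: 7, 12 (2 points).
  x = 14: rhs = 16, matching y values: 4, 15 (2 points).
  x = 15: rhs = 10, matching y values: none (0 points).
  x = 16: rhs = 18, matching y values: none (0 points).
  x = 17: rhs = 8, matching y values: none (0 points).
  x = 18: rhs = 5, matching y values: 9, 10 (2 points).
Total affine count: 13.
Full point count |E(F_19)| = 13 + 1 = 14.
Hasse bound: |14 − (19+1)| = |-6| = 6 ≤ 2√19 ≈ 8.7178 ✓.


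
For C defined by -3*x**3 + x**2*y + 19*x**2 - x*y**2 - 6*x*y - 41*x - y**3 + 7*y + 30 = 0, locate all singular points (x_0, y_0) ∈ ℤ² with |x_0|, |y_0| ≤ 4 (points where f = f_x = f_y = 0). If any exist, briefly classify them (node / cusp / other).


Singular points: {(2, -1)}; classification: cusp.

Compute partial derivatives:
  f_x = -9*x**2 + 2*x*y + 38*x - y**2 - 6*y - 41.
  f_y = x**2 - 2*x*y - 6*x - 3*y**2 + 7.
Scan x_0 ∈ {−4, ..., 4}. For each x_0, f_y(x_0, y) is a polynomial in y; find its integer roots y ∈ {−4, ..., 4}, then test f_x and f at those candidates.
  x = -4: f_y(-4, y) = -3*y**2 + 8*y + 47; no integer root y with |y| ≤ 4.
  x = -3: f_y(-3, y) = -3*y**2 + 6*y + 34; no integer root y with |y| ≤ 4.
  x = -2: f_y(-2, y) = -3*y**2 + 4*y + 23; no integer root y with |y| ≤ 4.
  x = -1: f_y(-1, y) = -3*y**2 + 2*y + 14; no integer root y with |y| ≤ 4.
  x = 0: f_y(0, y) = 7 - 3*y**2; no integer root y with |y| ≤ 4.
  x = 1: f_y(1, y) = -3*y**2 - 2*y + 2; no integer root y with |y| ≤ 4.
  x = 2: f_y(2, y) = -3*y**2 - 4*y - 1; vanishes at y ∈ {-1}. (2, -1): f_x = 0, f = 0 — SINGULAR.
  x = 3: f_y(3, y) = -3*y**2 - 6*y - 2; no integer root y with |y| ≤ 4.
  x = 4: f_y(4, y) = -3*y**2 - 8*y - 1; no integer root y with |y| ≤ 4.
Only singular point on the grid: (2, -1).
Classify: substitute x = 2 + u, y = -1 + v and expand: f = -3*u**3 + u**2*v - u*v**2 - v**3 + v**2.
No constant or linear terms (consistent with a singular point). Quadratic part: v**2. Cubic part: -3*u**3 + u**2*v - u*v**2 - v**3.
The quadratic part v**2 is a perfect square, so there is a single (double) tangent line v = 0, i.e. y = -1. Restricting the cubic part to that line (v = 0) leaves -3*u**3 ≠ 0, so f is not divisible by v and the branch is v² ≈ 3*u**3 to lowest order — this is a cusp.
Classification: cusp.


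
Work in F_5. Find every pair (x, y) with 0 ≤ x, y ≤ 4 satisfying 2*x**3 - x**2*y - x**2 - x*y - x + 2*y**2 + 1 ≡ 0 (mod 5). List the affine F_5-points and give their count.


Affine F_5-points: {(1, 2), (1, 4), (3, 3)}; count = 3.

For each of the 25 pairs (x, y) ∈ F_5², evaluate f(x, y) mod 5. Record the zeros.
  x = 0: [0↦1, 1↦3, 2↦4, 3↦4, 4↦3]  zeros at y ∈ ∅
  x = 1: [0↦1, 1↦1, 2↦0, 3↦3, 4↦0]  zeros at y ∈ {2, 4}
  x = 2: [0↦1, 1↦2, 2↦2, 3↦1, 4↦4]  zeros at y ∈ ∅
  x = 3: [0↦3, 1↦3, 2↦2, 3↦0, 4↦2]  zeros at y ∈ {3}
  x = 4: [0↦4, 1↦1, 2↦2, 3↦2, 4↦1]  zeros at y ∈ ∅
Collecting zeros: affine points = {(1, 2), (1, 4), (3, 3)}.
Total count |C(F_5)_aff| = 3.


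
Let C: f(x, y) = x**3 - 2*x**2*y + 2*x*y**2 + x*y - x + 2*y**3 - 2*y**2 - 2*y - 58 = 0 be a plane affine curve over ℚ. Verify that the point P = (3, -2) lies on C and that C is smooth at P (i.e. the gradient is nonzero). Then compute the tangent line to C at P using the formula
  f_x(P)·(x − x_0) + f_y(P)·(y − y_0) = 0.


Tangent line at P: 56*x - 9*y - 186 = 0.

Step 1: f(3, -2) = 0, so P lies on C.
Step 2: partial derivatives
  f_x(x, y) = 3*x**2 - 4*x*y + 2*y**2 + y - 1, f_y(x, y) = -2*x**2 + 4*x*y + x + 6*y**2 - 4*y - 2.
  f_x(P) = 56, f_y(P) = -9 (gradient nonzero, so P is smooth).
Step 3: tangent line at P: 56·(x − 3) + -9·(y − -2) = 0.
Expanding: 56*x - 9*y - 186 = 0.


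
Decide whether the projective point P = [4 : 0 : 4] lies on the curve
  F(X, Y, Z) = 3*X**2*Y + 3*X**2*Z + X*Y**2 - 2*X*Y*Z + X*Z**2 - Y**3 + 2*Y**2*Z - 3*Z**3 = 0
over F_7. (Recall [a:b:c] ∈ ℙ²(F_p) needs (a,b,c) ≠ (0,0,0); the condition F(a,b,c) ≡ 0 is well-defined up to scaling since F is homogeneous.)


F(4,0,4) ≡ 1 (mod 7); P is NOT on the curve.

Evaluate F(4, 0, 4) term-by-term (mod 7).
  3*X**2*Y ↦ 3·16·0·1 = 0
  3*X**2*Z ↦ 3·16·1·4 = 192
  X*Y**2 ↦ 1·4·0·1 = 0
  -2*X*Y*Z ↦ -2·4·0·4 = 0
  X*Z**2 ↦ 1·4·1·16 = 64
  -Y**3 ↦ -1·1·0·1 = 0
  2*Y**2*Z ↦ 2·1·0·4 = 0
  -3*Z**3 ↦ -3·1·1·64 = -192
Sum: F(4, 0, 4) = (0) + (192) + (0) + (0) + (64) + (0) + (0) + (-192) = 64.
Reducing mod 7: 64 ≡ 1 (mod 7).
Since F(a, b, c) ≡ 1 ≠ 0 (mod 7), P does NOT lie on the curve.


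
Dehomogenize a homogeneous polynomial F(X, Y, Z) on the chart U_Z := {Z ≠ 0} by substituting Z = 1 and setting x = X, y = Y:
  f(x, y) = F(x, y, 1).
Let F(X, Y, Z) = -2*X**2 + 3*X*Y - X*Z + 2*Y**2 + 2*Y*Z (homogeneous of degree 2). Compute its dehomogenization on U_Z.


f(x, y) = -2*x**2 + 3*x*y - x + 2*y**2 + 2*y

On U_Z we set Z = 1. Each monomial c·X^i·Y^j·Z^k in F becomes c·x^i·y^j·1^k = c·x^i·y^j.
Substituting Z = 1: F(X, Y, 1) = -2*x**2 + 3*x*y - x + 2*y**2 + 2*y.
Note: deg(f) ≤ deg(F) = 2; strict inequality happens when F is divisible by Z (lost terms).


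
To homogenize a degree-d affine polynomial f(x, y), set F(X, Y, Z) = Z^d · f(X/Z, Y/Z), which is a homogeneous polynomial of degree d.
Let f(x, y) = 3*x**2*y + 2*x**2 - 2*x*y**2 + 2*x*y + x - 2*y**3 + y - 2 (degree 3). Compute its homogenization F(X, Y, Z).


F(X, Y, Z) = 3*X**2*Y + 2*X**2*Z - 2*X*Y**2 + 2*X*Y*Z + X*Z**2 - 2*Y**3 + Y*Z**2 - 2*Z**3

deg(f) = 3.
Substitute x = X/Z, y = Y/Z into f, then multiply by Z^3.
  monomial 3·x^2·y^1 ↦ 3·X^2·Y^1·Z^0.
  monomial 2·x^2·y^0 ↦ 2·X^2·Y^0·Z^1.
  monomial -2·x^1·y^2 ↦ -2·X^1·Y^2·Z^0.
  monomial 2·x^1·y^1 ↦ 2·X^1·Y^1·Z^1.
  monomial 1·x^1·y^0 ↦ 1·X^1·Y^0·Z^2.
  monomial -2·x^0·y^3 ↦ -2·X^0·Y^3·Z^0.
  monomial 1·x^0·y^1 ↦ 1·X^0·Y^1·Z^2.
  monomial -2·x^0·y^0 ↦ -2·X^0·Y^0·Z^3.
Collecting: F(X, Y, Z) = 3*X**2*Y + 2*X**2*Z - 2*X*Y**2 + 2*X*Y*Z + X*Z**2 - 2*Y**3 + Y*Z**2 - 2*Z**3.


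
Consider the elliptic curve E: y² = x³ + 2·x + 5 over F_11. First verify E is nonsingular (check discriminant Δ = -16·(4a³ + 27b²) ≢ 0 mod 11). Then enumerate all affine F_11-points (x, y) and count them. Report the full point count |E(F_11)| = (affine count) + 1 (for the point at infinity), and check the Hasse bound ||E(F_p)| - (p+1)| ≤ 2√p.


Affine points = {(0, 4), (0, 7), (3, 4), (3, 7), (4, 0), (8, 4), (8, 7), (9, 2), (9, 9)}; affine count = 9; |E(F_11)| = 10.

Discriminant check: Δ ∝ 4a³ + 27b² = 4·2³ + 27·5² = 4·8 + 27·25 ≡ 3 (mod 11). Nonzero ⇒ E is nonsingular.
For each x ∈ F_11, compute rhs = x³ + 2·x + 5 mod 11, then count y ∈ F_11 with y² ≡ rhs.
  x = 0: rhs = 5, matching y values: 4, 7 (2 points).
  x = 1: rhs = 8, matching y values: none (0 points).
  x = 2: rhs = 6, matching y values: none (0 points).
  x = 3: rhs = 5, matching y values: 4, 7 (2 points).
  x = 4: rhs = 0, matching y values: 0 (1 points).
  x = 5: rhs = 8, matching y values: none (0 points).
  x = 6: rhs = 2, matching y values: none (0 points).
  x = 7: rhs = 10, matching y values: none (0 points).
  x = 8: rhs = 5, matching y values: 4, 7 (2 points).
  x = 9: rhs = 4, matching y values: 2, 9 (2 points).
  x = 10: rhs = 2, matching y values: none (0 points).
Total affine count: 9.
Full point count |E(F_11)| = 9 + 1 = 10.
Hasse bound: |10 − (11+1)| = |-2| = 2 ≤ 2√11 ≈ 6.6332 ✓.


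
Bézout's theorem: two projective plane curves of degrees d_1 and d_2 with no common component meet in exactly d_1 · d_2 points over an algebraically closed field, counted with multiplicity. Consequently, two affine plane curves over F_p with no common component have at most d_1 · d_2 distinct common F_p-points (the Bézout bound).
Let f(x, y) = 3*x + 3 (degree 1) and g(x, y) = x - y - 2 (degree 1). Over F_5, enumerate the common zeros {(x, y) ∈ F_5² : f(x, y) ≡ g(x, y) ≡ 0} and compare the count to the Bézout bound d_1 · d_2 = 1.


Common zeros: {(4, 2)}; count = 1; Bézout bound = 1.

deg(f) = 1, deg(g) = 1, so Bézout bound = 1.
Scan x ∈ F_5. For each x, list the y ∈ F_5 with f(x, y) ≡ 0 and those with g(x, y) ≡ 0 (mod 5); the common zeros in that column are the intersection.
  x = 0: f ≡ 0 at y ∈ ∅; g ≡ 0 at y ∈ {3}; common: ∅.
  x = 1: f ≡ 0 at y ∈ ∅; g ≡ 0 at y ∈ {4}; common: ∅.
  x = 2: f ≡ 0 at y ∈ ∅; g ≡ 0 at y ∈ {0}; common: ∅.
  x = 3: f ≡ 0 at y ∈ ∅; g ≡ 0 at y ∈ {1}; common: ∅.
  x = 4: f ≡ 0 at y ∈ {0, 1, 2, 3, 4}; g ≡ 0 at y ∈ {2}; common: {2}.
Collecting: common zeros = {(4, 2)}, so the count is 1.
Comparison with the Bézout bound: 1 ≤ 1 = deg(f)·deg(g), as expected for curves with no common component (the bound is attained).


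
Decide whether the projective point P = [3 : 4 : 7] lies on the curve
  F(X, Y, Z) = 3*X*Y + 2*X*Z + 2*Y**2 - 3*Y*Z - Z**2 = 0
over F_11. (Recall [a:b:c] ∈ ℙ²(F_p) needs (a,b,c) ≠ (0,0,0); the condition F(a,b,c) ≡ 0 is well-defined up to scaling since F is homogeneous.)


F(3,4,7) ≡ 10 (mod 11); P is NOT on the curve.

Evaluate F(3, 4, 7) term-by-term (mod 11).
  3*X*Y ↦ 3·3·4·1 = 36
  2*X*Z ↦ 2·3·1·7 = 42
  2*Y**2 ↦ 2·1·16·1 = 32
  -3*Y*Z ↦ -3·1·4·7 = -84
  -Z**2 ↦ -1·1·1·49 = -49
Sum: F(3, 4, 7) = (36) + (42) + (32) + (-84) + (-49) = -23.
Reducing mod 11: -23 ≡ 10 (mod 11).
Since F(a, b, c) ≡ 10 ≠ 0 (mod 11), P does NOT lie on the curve.


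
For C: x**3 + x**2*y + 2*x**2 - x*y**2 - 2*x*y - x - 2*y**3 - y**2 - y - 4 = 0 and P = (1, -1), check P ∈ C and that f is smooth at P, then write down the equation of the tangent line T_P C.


Tangent line at P: 5*x - 4*y - 9 = 0.

Step 1: f(1, -1) = 0, so P lies on C.
Step 2: partial derivatives
  f_x(x, y) = 3*x**2 + 2*x*y + 4*x - y**2 - 2*y - 1, f_y(x, y) = x**2 - 2*x*y - 2*x - 6*y**2 - 2*y - 1.
  f_x(P) = 5, f_y(P) = -4 (gradient nonzero, so P is smooth).
Step 3: tangent line at P: 5·(x − 1) + -4·(y − -1) = 0.
Expanding: 5*x - 4*y - 9 = 0.


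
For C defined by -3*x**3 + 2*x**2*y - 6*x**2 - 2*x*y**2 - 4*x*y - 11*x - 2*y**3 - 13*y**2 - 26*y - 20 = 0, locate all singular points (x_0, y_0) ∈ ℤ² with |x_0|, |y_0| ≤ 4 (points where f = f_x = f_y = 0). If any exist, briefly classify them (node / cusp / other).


Singular points: {(-1, -2)}; classification: node.

Compute partial derivatives:
  f_x = -9*x**2 + 4*x*y - 12*x - 2*y**2 - 4*y - 11.
  f_y = 2*x**2 - 4*x*y - 4*x - 6*y**2 - 26*y - 26.
Scan x_0 ∈ {−4, ..., 4}. For each x_0, f_y(x_0, y) is a polynomial in y; find its integer roots y ∈ {−4, ..., 4}, then test f_x and f at those candidates.
  x = -4: f_y(-4, y) = -6*y**2 - 10*y + 22; no integer root y with |y| ≤ 4.
  x = -3: f_y(-3, y) = -6*y**2 - 14*y + 4; no integer root y with |y| ≤ 4.
  x = -2: f_y(-2, y) = -6*y**2 - 18*y - 10; no integer root y with |y| ≤ 4.
  x = -1: f_y(-1, y) = -6*y**2 - 22*y - 20; vanishes at y ∈ {-2}. (-1, -2): f_x = 0, f = 0 — SINGULAR.
  x = 0: f_y(0, y) = -6*y**2 - 26*y - 26; no integer root y with |y| ≤ 4.
  x = 1: f_y(1, y) = -6*y**2 - 30*y - 28; no integer root y with |y| ≤ 4.
  x = 2: f_y(2, y) = -6*y**2 - 34*y - 26; no integer root y with |y| ≤ 4.
  x = 3: f_y(3, y) = -6*y**2 - 38*y - 20; no integer root y with |y| ≤ 4.
  x = 4: f_y(4, y) = -6*y**2 - 42*y - 10; no integer root y with |y| ≤ 4.
Only singular point on the grid: (-1, -2).
Classify: substitute x = -1 + u, y = -2 + v and expand: f = -3*u**3 + 2*u**2*v - u**2 - 2*u*v**2 - 2*v**3 + v**2.
No constant or linear terms (consistent with a singular point). Quadratic part: -u**2 + v**2. Cubic part: -3*u**3 + 2*u**2*v - 2*u*v**2 - 2*v**3.
The quadratic part v**2 - u**2 = (v − u)(v + u) splits into two distinct linear factors, so there are two distinct tangent lines y − -2 = ±(x − -1) — this is a node (ordinary double point).
Classification: node.


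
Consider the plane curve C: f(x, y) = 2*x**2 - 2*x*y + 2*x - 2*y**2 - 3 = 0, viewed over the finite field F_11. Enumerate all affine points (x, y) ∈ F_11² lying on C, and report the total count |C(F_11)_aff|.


Affine F_11-points: {(0, 2), (0, 9), (1, 2), (1, 8), (2, 10), (6, 8), (7, 5), (7, 10), (8, 5), (8, 9)}; count = 10.

For each of the 121 pairs (x, y) ∈ F_11², evaluate f(x, y) mod 11. Record the zeros.
  x = 0: [0↦8, 1↦6, 2↦0, 3↦1, 4↦9, 5↦2, 6↦2, 7↦9, 8↦1, 9↦0, 10↦6]  zeros at y ∈ {2, 9}
  x = 1: [0↦1, 1↦8, 2↦0, 3↦10, 4↦5, 5↦7, 6↦5, 7↦10, 8↦0, 9↦8, 10↦1]  zeros at y ∈ {2, 8}
  x = 2: [0↦9, 1↦3, 2↦4, 3↦1, 4↦5, 5↦5, 6↦1, 7↦4, 8↦3, 9↦9, 10↦0]  zeros at y ∈ {10}
  x = 3: [0↦10, 1↦2, 2↦1, 3↦7, 4↦9, 5↦7, 6↦1, 7↦2, 8↦10, 9↦3, 10↦3]  zeros at y ∈ ∅
  x = 4: [0↦4, 1↦5, 2↦2, 3↦6, 4↦6, 5↦2, 6↦5, 7↦4, 8↦10, 9↦1, 10↦10]  zeros at y ∈ ∅
  x = 5: [0↦2, 1↦1, 2↦7, 3↦9, 4↦7, 5↦1, 6↦2, 7↦10, 8↦3, 9↦3, 10↦10]  zeros at y ∈ ∅
  x = 6: [0↦4, 1↦1, 2↦5, 3↦5, 4↦1, 5↦4, 6↦3, 7↦9, 8↦0, 9↦9, 10↦3]  zeros at y ∈ {8}
  x = 7: [0↦10, 1↦5, 2↦7, 3↦5, 4↦10, 5↦0, 6↦8, 7↦1, 8↦1, 9↦8, 10↦0]  zeros at y ∈ {5, 10}
  x = 8: [0↦9, 1↦2, 2↦2, 3↦9, 4↦1, 5↦0, 6↦6, 7↦8, 8↦6, 9↦0, 10↦1]  zeros at y ∈ {5, 9}
  x = 9: [0↦1, 1↦3, 2↦1, 3↦6, 4↦7, 5↦4, 6↦8, 7↦8, 8↦4, 9↦7, 10↦6]  zeros at y ∈ ∅
  x = 10: [0↦8, 1↦8, 2↦4, 3↦7, 4↦6, 5↦1, 6↦3, 7↦1, 8↦6, 9↦7, 10↦4]  zeros at y ∈ ∅
Collecting zeros: affine points = {(0, 2), (0, 9), (1, 2), (1, 8), (2, 10), (6, 8), (7, 5), (7, 10), (8, 5), (8, 9)}.
Total count |C(F_11)_aff| = 10.


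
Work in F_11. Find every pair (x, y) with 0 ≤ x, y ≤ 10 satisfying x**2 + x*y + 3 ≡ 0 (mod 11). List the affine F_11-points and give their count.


Affine F_11-points: {(1, 7), (2, 2), (3, 7), (4, 9), (5, 1), (6, 10), (7, 2), (8, 4), (9, 9), (10, 4)}; count = 10.

For each of the 121 pairs (x, y) ∈ F_11², evaluate f(x, y) mod 11. Record the zeros.
  x = 0: [0↦3, 1↦3, 2↦3, 3↦3, 4↦3, 5↦3, 6↦3, 7↦3, 8↦3, 9↦3, 10↦3]  zeros at y ∈ ∅
  x = 1: [0↦4, 1↦5, 2↦6, 3↦7, 4↦8, 5↦9, 6↦10, 7↦0, 8↦1, 9↦2, 10↦3]  zeros at y ∈ {7}
  x = 2: [0↦7, 1↦9, 2↦0, 3↦2, 4↦4, 5↦6, 6↦8, 7↦10, 8↦1, 9↦3, 10↦5]  zeros at y ∈ {2}
  x = 3: [0↦1, 1↦4, 2↦7, 3↦10, 4↦2, 5↦5, 6↦8, 7↦0, 8↦3, 9↦6, 10↦9]  zeros at y ∈ {7}
  x = 4: [0↦8, 1↦1, 2↦5, 3↦9, 4↦2, 5↦6, 6↦10, 7↦3, 8↦7, 9↦0, 10↦4]  zeros at y ∈ {9}
  x = 5: [0↦6, 1↦0, 2↦5, 3↦10, 4↦4, 5↦9, 6↦3, 7↦8, 8↦2, 9↦7, 10↦1]  zeros at y ∈ {1}
  x = 6: [0↦6, 1↦1, 2↦7, 3↦2, 4↦8, 5↦3, 6↦9, 7↦4, 8↦10, 9↦5, 10↦0]  zeros at y ∈ {10}
  x = 7: [0↦8, 1↦4, 2↦0, 3↦7, 4↦3, 5↦10, 6↦6, 7↦2, 8↦9, 9↦5, 10↦1]  zeros at y ∈ {2}
  x = 8: [0↦1, 1↦9, 2↦6, 3↦3, 4↦0, 5↦8, 6↦5, 7↦2, 8↦10, 9↦7, 10↦4]  zeros at y ∈ {4}
  x = 9: [0↦7, 1↦5, 2↦3, 3↦1, 4↦10, 5↦8, 6↦6, 7↦4, 8↦2, 9↦0, 10↦9]  zeros at y ∈ {9}
  x = 10: [0↦4, 1↦3, 2↦2, 3↦1, 4↦0, 5↦10, 6↦9, 7↦8, 8↦7, 9↦6, 10↦5]  zeros at y ∈ {4}
Collecting zeros: affine points = {(1, 7), (2, 2), (3, 7), (4, 9), (5, 1), (6, 10), (7, 2), (8, 4), (9, 9), (10, 4)}.
Total count |C(F_11)_aff| = 10.


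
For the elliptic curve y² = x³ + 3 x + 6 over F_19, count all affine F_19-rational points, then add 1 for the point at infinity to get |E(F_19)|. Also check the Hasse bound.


Affine points = {(0, 5), (0, 14), (2, 1), (2, 18), (3, 2), (3, 17), (4, 5), (4, 14), (7, 3), (7, 16), (13, 0), (15, 5), (15, 14), (17, 7), (17, 12)}; affine count = 15; |E(F_19)| = 16.

Discriminant check: Δ ∝ 4a³ + 27b² = 4·3³ + 27·6² = 4·27 + 27·36 ≡ 16 (mod 19). Nonzero ⇒ E is nonsingular.
For each x ∈ F_19, compute rhs = x³ + 3·x + 6 mod 19, then count y ∈ F_19 with y² ≡ rhs.
  x = 0: rhs = 6, matching y values: 5, 14 (2 points).
  x = 1: rhs = 10, matching y values: none (0 points).
  x = 2: rhs = 1, matching y values: 1, 18 (2 points).
  x = 3: rhs = 4, matching y values: 2, 17 (2 points).
  x = 4: rhs = 6, matching y values: 5, 14 (2 points).
  x = 5: rhs = 13, matching y values: none (0 points).
  x = 6: rhs = 12, matching y values: none (0 points).
  x = 7: rhs = 9, matching y values: 3, 16 (2 points).
  x = 8: rhs = 10, matching y values: none (0 points).
  x = 9: rhs = 2, matching y values: none (0 points).
  x = 10: rhs = 10, matching y values: none (0 points).
  x = 11: rhs = 2, matching y values: none (0 points).
  x = 12: rhs = 3, matching y values: none (0 points).
  x = 13: rhs = 0, matching y values: 0 (1 points).
  x = 14: rhs = 18, matching y values: none (0 points).
  x = 15: rhs = 6, matching y values: 5, 14 (2 points).
  x = 16: rhs = 8, matching y values: none (0 points).
  x = 17: rhs = 11, matching y values: 7, 12 (2 points).
  x = 18: rhs = 2, matching y values: none (0 points).
Total affine count: 15.
Full point count |E(F_19)| = 15 + 1 = 16.
Hasse bound: |16 − (19+1)| = |-4| = 4 ≤ 2√19 ≈ 8.7178 ✓.


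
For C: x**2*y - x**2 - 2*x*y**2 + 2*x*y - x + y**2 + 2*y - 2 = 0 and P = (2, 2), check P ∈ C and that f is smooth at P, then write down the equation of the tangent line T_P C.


Tangent line at P: -x - 2*y + 6 = 0.

Step 1: f(2, 2) = 0, so P lies on C.
Step 2: partial derivatives
  f_x(x, y) = 2*x*y - 2*x - 2*y**2 + 2*y - 1, f_y(x, y) = x**2 - 4*x*y + 2*x + 2*y + 2.
  f_x(P) = -1, f_y(P) = -2 (gradient nonzero, so P is smooth).
Step 3: tangent line at P: -1·(x − 2) + -2·(y − 2) = 0.
Expanding: -x - 2*y + 6 = 0.


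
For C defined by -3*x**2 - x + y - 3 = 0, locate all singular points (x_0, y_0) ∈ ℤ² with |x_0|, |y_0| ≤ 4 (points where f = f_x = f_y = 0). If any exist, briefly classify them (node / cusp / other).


No singular points in the scanned grid; C is smooth there.

Compute partial derivatives:
  f_x = -6*x - 1.
  f_y = 1.
f_y = 1 is a nonzero constant, so f_y never vanishes: no point (x, y) can satisfy f = f_x = f_y = 0. In particular no (x, y) ∈ {−4, ..., 4}² is singular; the curve is smooth.


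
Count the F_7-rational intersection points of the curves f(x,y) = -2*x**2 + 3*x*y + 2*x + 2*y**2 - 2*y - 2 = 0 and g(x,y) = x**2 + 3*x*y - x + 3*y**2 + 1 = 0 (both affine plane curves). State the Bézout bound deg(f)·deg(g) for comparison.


Common zeros: {(3, 0), (4, 1), (5, 0)}; count = 3; Bézout bound = 4.

deg(f) = 2, deg(g) = 2, so Bézout bound = 4.
Scan x ∈ F_7. For each x, list the y ∈ F_7 with f(x, y) ≡ 0 and those with g(x, y) ≡ 0 (mod 7); the common zeros in that column are the intersection.
  x = 0: f ≡ 0 at y ∈ ∅; g ≡ 0 at y ∈ {3, 4}; common: ∅.
  x = 1: f ≡ 0 at y ∈ ∅; g ≡ 0 at y ∈ {1, 5}; common: ∅.
  x = 2: f ≡ 0 at y ∈ {1, 4}; g ≡ 0 at y ∈ {6}; common: ∅.
  x = 3: f ≡ 0 at y ∈ {0}; g ≡ 0 at y ∈ {0, 4}; common: {0}.
  x = 4: f ≡ 0 at y ∈ {1}; g ≡ 0 at y ∈ {1, 2}; common: {1}.
  x = 5: f ≡ 0 at y ∈ {0, 4}; g ≡ 0 at y ∈ {0, 2}; common: {0}.
  x = 6: f ≡ 0 at y ∈ ∅; g ≡ 0 at y ∈ {3, 5}; common: ∅.
Collecting: common zeros = {(3, 0), (4, 1), (5, 0)}, so the count is 3.
Comparison with the Bézout bound: 3 ≤ 4 = deg(f)·deg(g), as expected for curves with no common component (the affine F_7-count falls short of the bound because intersections may lie at infinity, over extension fields, or carry multiplicity).


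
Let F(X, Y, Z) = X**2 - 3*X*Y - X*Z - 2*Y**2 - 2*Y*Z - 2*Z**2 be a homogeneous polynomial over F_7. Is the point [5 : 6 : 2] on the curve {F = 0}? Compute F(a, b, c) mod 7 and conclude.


F(5,6,2) ≡ 3 (mod 7); P is NOT on the curve.

Evaluate F(5, 6, 2) term-by-term (mod 7).
  X**2 ↦ 1·25·1·1 = 25
  -3*X*Y ↦ -3·5·6·1 = -90
  -X*Z ↦ -1·5·1·2 = -10
  -2*Y**2 ↦ -2·1·36·1 = -72
  -2*Y*Z ↦ -2·1·6·2 = -24
  -2*Z**2 ↦ -2·1·1·4 = -8
Sum: F(5, 6, 2) = (25) + (-90) + (-10) + (-72) + (-24) + (-8) = -179.
Reducing mod 7: -179 ≡ 3 (mod 7).
Since F(a, b, c) ≡ 3 ≠ 0 (mod 7), P does NOT lie on the curve.


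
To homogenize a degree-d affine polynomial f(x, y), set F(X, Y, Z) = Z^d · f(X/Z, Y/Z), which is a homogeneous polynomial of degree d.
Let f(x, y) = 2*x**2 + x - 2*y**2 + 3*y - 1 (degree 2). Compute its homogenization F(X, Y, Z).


F(X, Y, Z) = 2*X**2 + X*Z - 2*Y**2 + 3*Y*Z - Z**2

deg(f) = 2.
Substitute x = X/Z, y = Y/Z into f, then multiply by Z^2.
  monomial 2·x^2·y^0 ↦ 2·X^2·Y^0·Z^0.
  monomial 1·x^1·y^0 ↦ 1·X^1·Y^0·Z^1.
  monomial -2·x^0·y^2 ↦ -2·X^0·Y^2·Z^0.
  monomial 3·x^0·y^1 ↦ 3·X^0·Y^1·Z^1.
  monomial -1·x^0·y^0 ↦ -1·X^0·Y^0·Z^2.
Collecting: F(X, Y, Z) = 2*X**2 + X*Z - 2*Y**2 + 3*Y*Z - Z**2.


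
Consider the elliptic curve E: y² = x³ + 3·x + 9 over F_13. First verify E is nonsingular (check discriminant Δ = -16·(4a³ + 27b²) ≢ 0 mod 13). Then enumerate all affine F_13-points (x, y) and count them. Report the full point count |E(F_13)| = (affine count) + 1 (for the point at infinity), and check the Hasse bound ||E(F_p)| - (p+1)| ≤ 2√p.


Affine points = {(0, 3), (0, 10), (1, 0), (2, 6), (2, 7), (6, 3), (6, 10), (7, 3), (7, 10), (8, 5), (8, 8), (10, 5), (10, 8)}; affine count = 13; |E(F_13)| = 14.

Discriminant check: Δ ∝ 4a³ + 27b² = 4·3³ + 27·9² = 4·27 + 27·81 ≡ 7 (mod 13). Nonzero ⇒ E is nonsingular.
For each x ∈ F_13, compute rhs = x³ + 3·x + 9 mod 13, then count y ∈ F_13 with y² ≡ rhs.
  x = 0: rhs = 9, matching y values: 3, 10 (2 points).
  x = 1: rhs = 0, matching y values: 0 (1 points).
  x = 2: rhs = 10, matching y values: 6, 7 (2 points).
  x = 3: rhs = 6, matching y values: none (0 points).
  x = 4: rhs = 7, matching y values: none (0 points).
  x = 5: rhs = 6, matching y values: none (0 points).
  x = 6: rhs = 9, matching y values: 3, 10 (2 points).
  x = 7: rhs = 9, matching y values: 3, 10 (2 points).
  x = 8: rhs = 12, matching y values: 5, 8 (2 points).
  x = 9: rhs = 11, matching y values: none (0 points).
  x = 10: rhs = 12, matching y values: 5, 8 (2 points).
  x = 11: rhs = 8, matching y values: none (0 points).
  x = 12: rhs = 5, matching y values: none (0 points).
Total affine count: 13.
Full point count |E(F_13)| = 13 + 1 = 14.
Hasse bound: |14 − (13+1)| = |0| = 0 ≤ 2√13 ≈ 7.2111 ✓.
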